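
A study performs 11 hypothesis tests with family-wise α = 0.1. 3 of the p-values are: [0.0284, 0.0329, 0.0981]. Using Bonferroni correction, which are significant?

Bonferroni α = 0.1/11 = 0.00909. None of the given p-values are significant.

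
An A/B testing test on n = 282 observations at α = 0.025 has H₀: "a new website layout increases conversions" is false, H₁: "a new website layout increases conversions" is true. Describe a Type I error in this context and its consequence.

Type I error: rejecting H₀ when it is true — concluding that a new website layout increases conversions when in fact it is not. Consequence: rolling out a layout that doesn't actually help — wasted engineering effort.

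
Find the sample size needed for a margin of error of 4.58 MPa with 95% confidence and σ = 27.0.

n = (z*σ/E)² = (1.96×27.0/4.58)² = 133.5 → n = 134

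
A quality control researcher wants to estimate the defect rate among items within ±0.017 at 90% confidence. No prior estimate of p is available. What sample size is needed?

Conservative approach: use p = 0.5 (maximizes p(1-p) = 0.25). n = z²(0.25)/E² = 1.645²×0.25/0.017² = 2340.9 → n = 2341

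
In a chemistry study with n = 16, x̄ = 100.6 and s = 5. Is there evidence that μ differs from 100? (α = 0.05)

t = (x̄ - μ₀)/(s/√n) = (100.6 - 100)/(5/√16) = 0.48. df = 15, critical t = ±2.131. Fail to reject H₀.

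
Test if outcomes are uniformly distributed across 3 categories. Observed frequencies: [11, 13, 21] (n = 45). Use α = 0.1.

Expected = 15 each. χ² = Σ(O-E)²/E = 3.733. df = 2, critical value = 4.605. Fail to reject H₀.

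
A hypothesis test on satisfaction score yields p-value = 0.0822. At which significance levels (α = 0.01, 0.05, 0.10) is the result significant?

p = 0.0822. Significant at: α = 0.1.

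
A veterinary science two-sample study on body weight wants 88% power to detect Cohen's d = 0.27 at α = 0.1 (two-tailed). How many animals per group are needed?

z_{α/2} = 1.645, z_β = Φ⁻¹(0.88) = 1.175. For small effect (d = 0.27): n per group = 2(z_{α/2} + z_β)²/d² = 2(1.645 + 1.175)²/0.27² = 218.2 → 219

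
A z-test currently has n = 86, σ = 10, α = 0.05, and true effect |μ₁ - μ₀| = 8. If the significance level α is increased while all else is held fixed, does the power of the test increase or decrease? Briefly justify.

Power increases: a larger α lowers the critical value, so more of the H₁ sampling distribution falls in the rejection region.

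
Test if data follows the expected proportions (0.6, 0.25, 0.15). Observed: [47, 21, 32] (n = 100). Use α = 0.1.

Expected: [60.0, 25.0, 15.0]. χ² = 22.723. df = 2, critical = 4.605. Reject H₀.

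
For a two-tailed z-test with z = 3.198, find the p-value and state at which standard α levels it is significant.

p = 2·P(Z > |3.198|) = 2·(1 - Φ(3.198)) ≈ 0.0014. Significant at α = 0.1; Significant at α = 0.05; Significant at α = 0.01.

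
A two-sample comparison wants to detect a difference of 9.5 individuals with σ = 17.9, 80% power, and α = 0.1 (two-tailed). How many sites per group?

n per group = 2(z_α/2 + z_β)²σ²/d² = 2×(1.645 + 0.84)²×17.9²/9.5² = 43.8 → n = 44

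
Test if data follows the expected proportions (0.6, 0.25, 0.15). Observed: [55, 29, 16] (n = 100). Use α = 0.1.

Expected: [60.0, 25.0, 15.0]. χ² = 1.123. df = 2, critical = 4.605. Fail to reject H₀.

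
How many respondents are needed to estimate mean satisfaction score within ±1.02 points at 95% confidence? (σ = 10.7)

n = (z*σ/E)² = (1.96×10.7/1.02)² = 422.7 → n = 423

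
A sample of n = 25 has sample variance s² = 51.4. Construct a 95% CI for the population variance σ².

df = 24. χ²_{0.025} = 39.364, χ²_{0.975} = 12.401. CI for σ² = ((n-1)s²/χ²_{α/2}, (n-1)s²/χ²_{1-α/2}) = (24·51.4/39.364, 24·51.4/12.401) = (31.34, 99.48)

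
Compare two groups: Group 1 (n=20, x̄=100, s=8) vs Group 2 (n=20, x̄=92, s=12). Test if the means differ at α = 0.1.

Pooled sp = 10.2. t = 2.481, df = 38. Critical t = ±1.686. Reject H₀.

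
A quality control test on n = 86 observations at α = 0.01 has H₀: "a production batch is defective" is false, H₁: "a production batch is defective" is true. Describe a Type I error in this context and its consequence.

Type I error: rejecting H₀ when it is true — concluding that a production batch is defective when in fact it is not. Consequence: scrapping a good batch — wasted material and cost for no reason.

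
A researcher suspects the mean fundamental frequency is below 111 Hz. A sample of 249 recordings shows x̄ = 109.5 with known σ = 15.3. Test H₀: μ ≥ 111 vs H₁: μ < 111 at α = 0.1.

z = -1.547. Critical value: -1.28. Reject H₀.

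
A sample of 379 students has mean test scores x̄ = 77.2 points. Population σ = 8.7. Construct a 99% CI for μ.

CI = x̄ ± z*(σ/√n) = 77.2 ± 2.576(8.7/√379) = 77.2 ± 1.15 = (76.05, 78.35)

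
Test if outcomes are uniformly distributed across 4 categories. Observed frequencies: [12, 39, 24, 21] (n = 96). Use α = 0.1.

Expected = 24 each. χ² = Σ(O-E)²/E = 15.75. df = 3, critical value = 6.251. Reject H₀.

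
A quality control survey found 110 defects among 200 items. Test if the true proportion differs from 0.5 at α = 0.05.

p̂ = 0.55, p₀ = 0.5. z = (p̂ - p₀)/√(p₀(1-p₀)/n) = 1.414. Critical: ±1.96. Fail to reject H₀.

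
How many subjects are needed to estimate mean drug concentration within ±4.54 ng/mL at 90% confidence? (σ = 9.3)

n = (z*σ/E)² = (1.645×9.3/4.54)² = 11.4 → n = 12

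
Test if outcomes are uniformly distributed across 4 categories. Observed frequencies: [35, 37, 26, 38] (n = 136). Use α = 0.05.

Expected = 34 each. χ² = Σ(O-E)²/E = 2.647. df = 3, critical value = 7.815. Fail to reject H₀.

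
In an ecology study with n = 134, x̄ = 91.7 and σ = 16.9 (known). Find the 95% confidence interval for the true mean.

CI = x̄ ± z*(σ/√n) = 91.7 ± 1.96(16.9/√134) = 91.7 ± 2.86 = (88.84, 94.56)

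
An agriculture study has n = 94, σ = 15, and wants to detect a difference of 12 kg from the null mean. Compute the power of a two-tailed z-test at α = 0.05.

SE = σ/√n = 15/√94 = 1.547. Non-centrality λ = d/SE = 12/1.547 = 7.756. Power ≈ Φ(λ - z_{α/2}) = Φ(7.756 - 1.96) = Φ(5.796) = 1.0.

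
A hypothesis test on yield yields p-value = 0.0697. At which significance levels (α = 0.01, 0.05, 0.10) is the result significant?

p = 0.0697. Significant at: α = 0.1.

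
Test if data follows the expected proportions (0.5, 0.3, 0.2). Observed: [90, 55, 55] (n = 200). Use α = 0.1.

Expected: [100.0, 60.0, 40.0]. χ² = 7.042. df = 2, critical = 4.605. Reject H₀.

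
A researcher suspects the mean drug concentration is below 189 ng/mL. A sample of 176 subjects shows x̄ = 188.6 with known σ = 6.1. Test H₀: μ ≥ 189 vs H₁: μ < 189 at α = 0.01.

z = -0.87. Critical value: -2.33. Fail to reject H₀.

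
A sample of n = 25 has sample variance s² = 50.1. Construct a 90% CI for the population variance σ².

df = 24. χ²_{0.05} = 36.415, χ²_{0.95} = 13.848. CI for σ² = ((n-1)s²/χ²_{α/2}, (n-1)s²/χ²_{1-α/2}) = (24·50.1/36.415, 24·50.1/13.848) = (33.02, 86.83)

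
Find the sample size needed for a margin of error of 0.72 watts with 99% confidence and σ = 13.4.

n = (z*σ/E)² = (2.576×13.4/0.72)² = 2298.5 → n = 2299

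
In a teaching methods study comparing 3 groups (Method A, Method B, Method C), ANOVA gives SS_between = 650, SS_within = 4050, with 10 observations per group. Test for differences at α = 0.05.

df_between = 2, df_within = 27. F = MS_between/MS_within = 325.0/150.0 = 2.167. F_crit ≈ 3.354. Fail to reject H₀.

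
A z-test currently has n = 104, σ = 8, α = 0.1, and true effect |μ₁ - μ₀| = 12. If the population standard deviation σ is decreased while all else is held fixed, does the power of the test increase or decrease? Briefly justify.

Power increases: a smaller σ shrinks the standard error σ/√n, moving the sampling distribution under H₁ further from the critical value.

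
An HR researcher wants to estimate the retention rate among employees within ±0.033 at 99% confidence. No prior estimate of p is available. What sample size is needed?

Conservative approach: use p = 0.5 (maximizes p(1-p) = 0.25). n = z²(0.25)/E² = 2.576²×0.25/0.033² = 1523.4 → n = 1524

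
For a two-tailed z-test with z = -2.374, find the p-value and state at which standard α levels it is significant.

p = 2·P(Z > |-2.374|) = 2·(1 - Φ(2.374)) ≈ 0.0176. Significant at α = 0.1; Significant at α = 0.05.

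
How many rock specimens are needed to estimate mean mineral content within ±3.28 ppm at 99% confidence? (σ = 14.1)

n = (z*σ/E)² = (2.576×14.1/3.28)² = 122.6 → n = 123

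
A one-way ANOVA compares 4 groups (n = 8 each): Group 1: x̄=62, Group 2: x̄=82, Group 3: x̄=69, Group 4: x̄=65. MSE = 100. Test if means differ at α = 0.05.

Grand mean = 69.5. SS_between = 1864.0, MS_between = 621.33. F = 6.213, F_crit ≈ 2.947. Reject H₀.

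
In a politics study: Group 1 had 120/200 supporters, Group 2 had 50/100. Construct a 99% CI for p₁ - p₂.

p̂₁ = 0.6, p̂₂ = 0.5. Difference = 0.1. CI = (-0.057, 0.257)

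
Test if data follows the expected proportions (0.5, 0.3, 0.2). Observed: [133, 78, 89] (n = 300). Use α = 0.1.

Expected: [150.0, 90.0, 60.0]. χ² = 17.543. df = 2, critical = 4.605. Reject H₀.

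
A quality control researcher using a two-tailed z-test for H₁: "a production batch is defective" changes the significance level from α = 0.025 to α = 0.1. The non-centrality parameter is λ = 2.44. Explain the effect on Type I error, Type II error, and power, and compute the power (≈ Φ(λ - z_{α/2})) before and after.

Increasing α from 0.025 to 0.1:
• Type I error rate increases (α is the Type I rate by definition).
• Critical value moves from z_{α/2} = 2.241 to 1.645, so power = Φ(λ - z_{α/2}) goes from Φ(2.44 - 2.241) = 0.579 to Φ(2.44 - 1.645) = 0.787.
• Type II error rate β = 1 - power therefore decreases (0.421 → 0.213).
Appropriate when false negatives are costly — here, shipping a defective batch — faulty products reach customers.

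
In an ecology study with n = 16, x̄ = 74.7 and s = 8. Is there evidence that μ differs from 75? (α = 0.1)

t = (x̄ - μ₀)/(s/√n) = (74.7 - 75)/(8/√16) = -0.15. df = 15, critical t = ±1.753. Fail to reject H₀.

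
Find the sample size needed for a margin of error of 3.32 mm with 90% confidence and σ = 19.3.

n = (z*σ/E)² = (1.645×19.3/3.32)² = 91.4 → n = 92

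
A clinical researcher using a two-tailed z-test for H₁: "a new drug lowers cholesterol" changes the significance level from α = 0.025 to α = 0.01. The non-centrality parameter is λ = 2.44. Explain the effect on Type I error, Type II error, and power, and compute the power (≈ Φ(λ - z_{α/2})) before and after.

Decreasing α from 0.025 to 0.01:
• Type I error rate decreases (α is the Type I rate by definition).
• Critical value moves from z_{α/2} = 2.241 to 2.576, so power = Φ(λ - z_{α/2}) goes from Φ(2.44 - 2.241) = 0.579 to Φ(2.44 - 2.576) = 0.446.
• Type II error rate β = 1 - power therefore increases (0.421 → 0.554).
Appropriate when false positives are costly — here, approving an ineffective drug — patients take a useless medication and may skip effective alternatives.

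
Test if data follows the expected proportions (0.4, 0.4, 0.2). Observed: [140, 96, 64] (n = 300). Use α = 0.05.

Expected: [120.0, 120.0, 60.0]. χ² = 8.4. df = 2, critical = 5.991. Reject H₀.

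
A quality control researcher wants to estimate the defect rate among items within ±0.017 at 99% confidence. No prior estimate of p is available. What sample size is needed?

Conservative approach: use p = 0.5 (maximizes p(1-p) = 0.25). n = z²(0.25)/E² = 2.576²×0.25/0.017² = 5740.3 → n = 5741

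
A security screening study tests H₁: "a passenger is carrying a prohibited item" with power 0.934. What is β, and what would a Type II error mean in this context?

β = 1 - power = 1 - 0.934 = 0.066. A Type II error is failing to reject H₀ when H₀ is false (false negative) — here, failing to conclude that a passenger is carrying a prohibited item when in fact it is true. Consequence: letting a prohibited item through — security breach.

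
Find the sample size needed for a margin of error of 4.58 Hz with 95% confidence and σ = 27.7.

n = (z*σ/E)² = (1.96×27.7/4.58)² = 140.5 → n = 141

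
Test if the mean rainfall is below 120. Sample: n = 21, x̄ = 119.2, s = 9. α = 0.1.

t = (119.2 - 120)/(9/√21) = -0.407, df = 20. Critical t = -1.325. Fail to reject H₀.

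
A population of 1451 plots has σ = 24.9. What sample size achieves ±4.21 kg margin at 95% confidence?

Without FPC: n₀ = (1.96×24.9/4.21)² = 134.384. With FPC: n = n₀N/(n₀+N-1) = 123.1 → n = 124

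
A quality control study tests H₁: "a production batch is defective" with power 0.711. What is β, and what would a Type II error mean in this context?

β = 1 - power = 1 - 0.711 = 0.289. A Type II error is failing to reject H₀ when H₀ is false (false negative) — here, failing to conclude that a production batch is defective when in fact it is true. Consequence: shipping a defective batch — faulty products reach customers.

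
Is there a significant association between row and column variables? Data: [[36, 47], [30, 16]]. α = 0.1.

χ² = 5.652. df = 1, critical = 2.706. Reject H₀. Variables are dependent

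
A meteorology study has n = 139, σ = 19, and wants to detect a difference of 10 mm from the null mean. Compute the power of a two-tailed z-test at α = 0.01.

SE = σ/√n = 19/√139 = 1.612. Non-centrality λ = d/SE = 10/1.612 = 6.205. Power ≈ Φ(λ - z_{α/2}) = Φ(6.205 - 2.576) = Φ(3.629) = 1.0.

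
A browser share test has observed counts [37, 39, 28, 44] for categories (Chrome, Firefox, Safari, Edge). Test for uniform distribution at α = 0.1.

Expected = 37 each. χ² = Σ(O-E)²/E = 3.622. df = 3, critical value = 6.251. Fail to reject H₀.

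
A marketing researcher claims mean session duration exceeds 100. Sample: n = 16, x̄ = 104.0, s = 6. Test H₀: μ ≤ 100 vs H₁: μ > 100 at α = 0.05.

t = (104.0 - 100)/(6/√16) = 2.667, df = 15. Critical t = 1.753. Reject H₀.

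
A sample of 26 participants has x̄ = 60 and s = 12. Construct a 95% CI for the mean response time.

CI = x̄ ± t*(s/√n) = 60 ± 2.06(12/√26) = (55.15, 64.85)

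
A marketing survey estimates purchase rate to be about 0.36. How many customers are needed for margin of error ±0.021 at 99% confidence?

n = z²p(1-p)/E² = 2.576²×0.36×0.64/0.021² = 3466.9 → n = 3467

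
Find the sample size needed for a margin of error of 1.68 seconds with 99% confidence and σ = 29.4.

n = (z*σ/E)² = (2.576×29.4/1.68)² = 2032.2 → n = 2033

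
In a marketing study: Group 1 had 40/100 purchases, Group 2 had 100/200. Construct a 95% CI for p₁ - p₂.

p̂₁ = 0.4, p̂₂ = 0.5. Difference = -0.1. CI = (-0.218, 0.018)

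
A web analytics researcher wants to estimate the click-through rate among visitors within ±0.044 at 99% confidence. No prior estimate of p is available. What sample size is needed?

Conservative approach: use p = 0.5 (maximizes p(1-p) = 0.25). n = z²(0.25)/E² = 2.576²×0.25/0.044² = 856.9 → n = 857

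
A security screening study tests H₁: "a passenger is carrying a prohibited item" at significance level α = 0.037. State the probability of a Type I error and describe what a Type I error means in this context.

P(Type I error) = α = 0.037. A Type I error is rejecting H₀ when H₀ is actually true (false positive) — here, concluding that a passenger is carrying a prohibited item when in fact this is not the case. Consequence: detaining an innocent passenger — delay and inconvenience.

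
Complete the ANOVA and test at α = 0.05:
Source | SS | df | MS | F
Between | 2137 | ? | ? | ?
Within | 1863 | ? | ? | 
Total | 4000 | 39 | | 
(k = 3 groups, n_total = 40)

df_between = 2, df_within = 37. MS_between = 1068.5, MS_within = 50.35. F = 21.221, F_crit ≈ 3.252. Reject H₀.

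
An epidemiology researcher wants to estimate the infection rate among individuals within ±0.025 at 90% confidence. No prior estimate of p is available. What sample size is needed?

Conservative approach: use p = 0.5 (maximizes p(1-p) = 0.25). n = z²(0.25)/E² = 1.645²×0.25/0.025² = 1082.4 → n = 1083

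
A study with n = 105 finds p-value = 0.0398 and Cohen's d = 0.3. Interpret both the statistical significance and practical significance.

Statistically significant (p = 0.0398 < 0.05). Cohen's d = 0.3 indicates a small effect size. Both statistical and practical significance should be considered.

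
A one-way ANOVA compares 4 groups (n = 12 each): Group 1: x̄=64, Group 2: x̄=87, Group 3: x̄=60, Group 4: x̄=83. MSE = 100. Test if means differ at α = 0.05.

Grand mean = 73.5. SS_between = 6540.0, MS_between = 2180.0. F = 21.8, F_crit ≈ 2.816. Reject H₀.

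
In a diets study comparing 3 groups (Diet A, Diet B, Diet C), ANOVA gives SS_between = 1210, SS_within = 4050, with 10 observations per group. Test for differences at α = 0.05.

df_between = 2, df_within = 27. F = MS_between/MS_within = 605.0/150.0 = 4.033. F_crit ≈ 3.354. Reject H₀. At least one mean differs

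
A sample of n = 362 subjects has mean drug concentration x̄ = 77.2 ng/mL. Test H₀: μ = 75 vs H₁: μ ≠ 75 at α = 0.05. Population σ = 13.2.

z = (x̄ - μ₀)/(σ/√n) = (77.2 - 75)/(13.2/√362) = 3.171. Critical value: ±1.96. Since |3.171| > 1.96, Reject H₀.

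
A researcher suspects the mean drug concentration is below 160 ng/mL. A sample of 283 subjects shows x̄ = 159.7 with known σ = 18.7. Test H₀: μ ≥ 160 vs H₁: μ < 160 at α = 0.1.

z = -0.27. Critical value: -1.28. Fail to reject H₀.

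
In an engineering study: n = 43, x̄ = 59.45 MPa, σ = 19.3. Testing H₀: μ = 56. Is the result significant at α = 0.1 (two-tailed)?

z = (59.45 - 56)/(19.3/√43) = 1.172. Since |z| ≤ 1.645, not significant at α = 0.1.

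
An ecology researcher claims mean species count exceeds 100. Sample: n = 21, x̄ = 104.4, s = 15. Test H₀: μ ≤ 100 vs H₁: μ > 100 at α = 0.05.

t = (104.4 - 100)/(15/√21) = 1.344, df = 20. Critical t = 1.725. Fail to reject H₀.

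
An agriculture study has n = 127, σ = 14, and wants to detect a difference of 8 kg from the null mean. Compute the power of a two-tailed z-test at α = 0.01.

SE = σ/√n = 14/√127 = 1.242. Non-centrality λ = d/SE = 8/1.242 = 6.44. Power ≈ Φ(λ - z_{α/2}) = Φ(6.44 - 2.576) = Φ(3.864) = 1.0.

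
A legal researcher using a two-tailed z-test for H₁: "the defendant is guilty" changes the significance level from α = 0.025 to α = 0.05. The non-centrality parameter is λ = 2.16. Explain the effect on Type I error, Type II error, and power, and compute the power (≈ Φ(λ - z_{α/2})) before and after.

Increasing α from 0.025 to 0.05:
• Type I error rate increases (α is the Type I rate by definition).
• Critical value moves from z_{α/2} = 2.241 to 1.96, so power = Φ(λ - z_{α/2}) goes from Φ(2.16 - 2.241) = 0.468 to Φ(2.16 - 1.96) = 0.579.
• Type II error rate β = 1 - power therefore decreases (0.532 → 0.421).
Appropriate when false negatives are costly — here, acquitting a guilty person.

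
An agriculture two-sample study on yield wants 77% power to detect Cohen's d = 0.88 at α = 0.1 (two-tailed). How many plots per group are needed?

z_{α/2} = 1.645, z_β = Φ⁻¹(0.77) = 0.739. For large effect (d = 0.88): n per group = 2(z_{α/2} + z_β)²/d² = 2(1.645 + 0.739)²/0.88² = 14.7 → 15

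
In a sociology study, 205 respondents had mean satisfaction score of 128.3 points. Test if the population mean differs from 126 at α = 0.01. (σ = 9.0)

z = (x̄ - μ₀)/(σ/√n) = (128.3 - 126)/(9.0/√205) = 3.659. Critical value: ±2.576. Since |3.659| > 2.576, Reject H₀.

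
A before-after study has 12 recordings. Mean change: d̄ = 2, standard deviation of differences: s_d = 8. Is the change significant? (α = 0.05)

t = d̄/(s_d/√n) = 2/(8/√12) = 0.866. df = 11, critical t = ±2.201. Fail to reject H₀.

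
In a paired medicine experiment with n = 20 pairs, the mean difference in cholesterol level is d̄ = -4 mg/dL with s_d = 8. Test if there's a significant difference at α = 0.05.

t = d̄/(s_d/√n) = -4/(8/√20) = -2.236. df = 19, critical t = ±2.093. Reject H₀.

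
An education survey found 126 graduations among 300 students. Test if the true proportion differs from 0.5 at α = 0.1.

p̂ = 0.42, p₀ = 0.5. z = (p̂ - p₀)/√(p₀(1-p₀)/n) = -2.771. Critical: ±1.645. Reject H₀.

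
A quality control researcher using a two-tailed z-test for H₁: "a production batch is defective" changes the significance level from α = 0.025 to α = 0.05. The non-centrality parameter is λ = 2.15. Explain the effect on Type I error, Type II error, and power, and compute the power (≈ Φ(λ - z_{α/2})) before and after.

Increasing α from 0.025 to 0.05:
• Type I error rate increases (α is the Type I rate by definition).
• Critical value moves from z_{α/2} = 2.241 to 1.96, so power = Φ(λ - z_{α/2}) goes from Φ(2.15 - 2.241) = 0.464 to Φ(2.15 - 1.96) = 0.575.
• Type II error rate β = 1 - power therefore decreases (0.536 → 0.425).
Appropriate when false negatives are costly — here, shipping a defective batch — faulty products reach customers.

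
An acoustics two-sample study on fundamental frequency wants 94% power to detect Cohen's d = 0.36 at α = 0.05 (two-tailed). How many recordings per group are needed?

z_{α/2} = 1.96, z_β = Φ⁻¹(0.94) = 1.555. For small effect (d = 0.36): n per group = 2(z_{α/2} + z_β)²/d² = 2(1.96 + 1.555)²/0.36² = 190.7 → 191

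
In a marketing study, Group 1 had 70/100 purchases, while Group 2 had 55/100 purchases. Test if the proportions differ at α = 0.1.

p̂₁ = 0.7, p̂₂ = 0.55, pooled p̂ = 0.625. z = 2.191. Critical: ±1.645. Reject H₀.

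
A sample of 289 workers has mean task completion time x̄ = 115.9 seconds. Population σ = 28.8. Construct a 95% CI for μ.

CI = x̄ ± z*(σ/√n) = 115.9 ± 1.96(28.8/√289) = 115.9 ± 3.32 = (112.58, 119.22)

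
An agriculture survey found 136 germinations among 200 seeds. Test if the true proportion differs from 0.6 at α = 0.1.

p̂ = 0.68, p₀ = 0.6. z = (p̂ - p₀)/√(p₀(1-p₀)/n) = 2.309. Critical: ±1.645. Reject H₀.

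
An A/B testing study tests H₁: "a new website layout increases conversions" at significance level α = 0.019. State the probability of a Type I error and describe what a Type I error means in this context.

P(Type I error) = α = 0.019. A Type I error is rejecting H₀ when H₀ is actually true (false positive) — here, concluding that a new website layout increases conversions when in fact this is not the case. Consequence: rolling out a layout that doesn't actually help — wasted engineering effort.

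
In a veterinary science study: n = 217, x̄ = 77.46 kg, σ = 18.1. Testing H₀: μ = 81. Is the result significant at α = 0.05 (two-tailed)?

z = (77.46 - 81)/(18.1/√217) = -2.881. Since |z| > 1.96, significant at α = 0.05.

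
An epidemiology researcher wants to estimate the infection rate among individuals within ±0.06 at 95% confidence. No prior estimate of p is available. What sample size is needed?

Conservative approach: use p = 0.5 (maximizes p(1-p) = 0.25). n = z²(0.25)/E² = 1.96²×0.25/0.06² = 266.8 → n = 267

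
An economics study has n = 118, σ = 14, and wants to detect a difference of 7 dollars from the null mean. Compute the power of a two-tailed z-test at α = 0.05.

SE = σ/√n = 14/√118 = 1.289. Non-centrality λ = d/SE = 7/1.289 = 5.431. Power ≈ Φ(λ - z_{α/2}) = Φ(5.431 - 1.96) = Φ(3.471) = 1.0.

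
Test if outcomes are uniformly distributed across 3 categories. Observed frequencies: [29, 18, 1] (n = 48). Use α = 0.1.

Expected = 16 each. χ² = Σ(O-E)²/E = 24.875. df = 2, critical value = 4.605. Reject H₀.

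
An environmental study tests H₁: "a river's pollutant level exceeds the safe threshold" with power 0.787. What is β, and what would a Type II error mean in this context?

β = 1 - power = 1 - 0.787 = 0.213. A Type II error is failing to reject H₀ when H₀ is false (false negative) — here, failing to conclude that a river's pollutant level exceeds the safe threshold when in fact it is true. Consequence: allowing unsafe pollution to continue.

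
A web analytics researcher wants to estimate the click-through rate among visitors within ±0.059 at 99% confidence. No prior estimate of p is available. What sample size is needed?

Conservative approach: use p = 0.5 (maximizes p(1-p) = 0.25). n = z²(0.25)/E² = 2.576²×0.25/0.059² = 476.6 → n = 477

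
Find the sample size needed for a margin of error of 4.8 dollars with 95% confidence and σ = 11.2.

n = (z*σ/E)² = (1.96×11.2/4.8)² = 20.9 → n = 21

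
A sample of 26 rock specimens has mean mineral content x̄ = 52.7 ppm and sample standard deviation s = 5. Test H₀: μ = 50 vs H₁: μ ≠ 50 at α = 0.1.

t = (x̄ - μ₀)/(s/√n) = (52.7 - 50)/(5/√26) = 2.753. df = 25, critical t = ±1.708. Reject H₀.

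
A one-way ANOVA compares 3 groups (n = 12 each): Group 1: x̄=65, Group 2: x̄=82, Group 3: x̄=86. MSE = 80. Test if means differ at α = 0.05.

Grand mean = 77.67. SS_between = 2984.0, MS_between = 1492.0. F = 18.65, F_crit ≈ 3.285. Reject H₀.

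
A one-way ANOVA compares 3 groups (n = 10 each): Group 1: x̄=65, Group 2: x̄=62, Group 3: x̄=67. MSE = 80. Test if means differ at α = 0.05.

Grand mean = 64.67. SS_between = 126.67, MS_between = 63.33. F = 0.792, F_crit ≈ 3.354. Fail to reject H₀.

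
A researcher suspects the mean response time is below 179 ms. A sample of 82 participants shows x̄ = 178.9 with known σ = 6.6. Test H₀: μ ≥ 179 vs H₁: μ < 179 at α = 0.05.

z = -0.137. Critical value: -1.645. Fail to reject H₀.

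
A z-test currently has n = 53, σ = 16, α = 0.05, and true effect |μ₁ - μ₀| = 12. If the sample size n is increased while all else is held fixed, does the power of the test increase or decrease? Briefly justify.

Power increases: a larger n shrinks the standard error σ/√n, moving the sampling distribution under H₁ further from the critical value.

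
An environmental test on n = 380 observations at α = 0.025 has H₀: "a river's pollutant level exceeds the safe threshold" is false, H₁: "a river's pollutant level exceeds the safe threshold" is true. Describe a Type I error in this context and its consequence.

Type I error: rejecting H₀ when it is true — concluding that a river's pollutant level exceeds the safe threshold when in fact it is not. Consequence: shutting down a compliant factory unnecessarily.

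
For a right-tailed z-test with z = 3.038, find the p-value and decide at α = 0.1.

p = P(Z > 3.038) = 1 - Φ(3.038) ≈ 0.0012. Since p < 0.1, reject H₀ (significant) at α = 0.1.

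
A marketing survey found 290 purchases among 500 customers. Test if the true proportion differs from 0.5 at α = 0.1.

p̂ = 0.58, p₀ = 0.5. z = (p̂ - p₀)/√(p₀(1-p₀)/n) = 3.578. Critical: ±1.645. Reject H₀.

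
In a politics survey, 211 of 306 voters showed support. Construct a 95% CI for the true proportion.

p̂ = 0.69. CI = p̂ ± z*√(p̂(1-p̂)/n) = (0.638, 0.741)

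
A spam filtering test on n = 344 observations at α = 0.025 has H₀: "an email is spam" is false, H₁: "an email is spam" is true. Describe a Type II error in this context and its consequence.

Type II error: failing to reject H₀ when it is false — concluding that an email is spam is not supported when in fact it is. Consequence: a spam email lands in the inbox.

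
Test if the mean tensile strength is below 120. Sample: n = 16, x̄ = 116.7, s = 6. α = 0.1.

t = (116.7 - 120)/(6/√16) = -2.2, df = 15. Critical t = -1.341. Reject H₀.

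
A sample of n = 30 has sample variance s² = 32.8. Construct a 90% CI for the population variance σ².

df = 29. χ²_{0.05} = 42.557, χ²_{0.95} = 17.708. CI for σ² = ((n-1)s²/χ²_{α/2}, (n-1)s²/χ²_{1-α/2}) = (29·32.8/42.557, 29·32.8/17.708) = (22.35, 53.72)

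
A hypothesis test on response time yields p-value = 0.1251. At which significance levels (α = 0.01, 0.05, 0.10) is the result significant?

p = 0.1251. Not significant at any of the given levels.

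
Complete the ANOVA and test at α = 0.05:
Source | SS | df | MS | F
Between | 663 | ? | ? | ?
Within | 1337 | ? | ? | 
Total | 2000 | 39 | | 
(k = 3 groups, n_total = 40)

df_between = 2, df_within = 37. MS_between = 331.5, MS_within = 36.14. F = 9.174, F_crit ≈ 3.252. Reject H₀.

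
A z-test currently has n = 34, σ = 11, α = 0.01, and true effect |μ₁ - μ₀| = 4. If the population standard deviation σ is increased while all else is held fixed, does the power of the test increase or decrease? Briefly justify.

Power decreases: a larger σ inflates the standard error σ/√n, pulling the sampling distribution under H₁ back toward the critical value.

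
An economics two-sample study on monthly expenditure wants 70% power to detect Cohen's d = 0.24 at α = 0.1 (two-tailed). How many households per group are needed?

z_{α/2} = 1.645, z_β = Φ⁻¹(0.7) = 0.524. For small effect (d = 0.24): n per group = 2(z_{α/2} + z_β)²/d² = 2(1.645 + 0.524)²/0.24² = 163.4 → 164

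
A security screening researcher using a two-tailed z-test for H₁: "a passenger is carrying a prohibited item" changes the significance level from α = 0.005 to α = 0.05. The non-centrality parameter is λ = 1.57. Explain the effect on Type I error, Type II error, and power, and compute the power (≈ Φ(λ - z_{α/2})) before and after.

Increasing α from 0.005 to 0.05:
• Type I error rate increases (α is the Type I rate by definition).
• Critical value moves from z_{α/2} = 2.807 to 1.96, so power = Φ(λ - z_{α/2}) goes from Φ(1.57 - 2.807) = 0.108 to Φ(1.57 - 1.96) = 0.348.
• Type II error rate β = 1 - power therefore decreases (0.892 → 0.652).
Appropriate when false negatives are costly — here, letting a prohibited item through — security breach.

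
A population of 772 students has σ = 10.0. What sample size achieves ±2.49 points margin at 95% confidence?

Without FPC: n₀ = (1.96×10.0/2.49)² = 61.96. With FPC: n = n₀N/(n₀+N-1) = 57.4 → n = 58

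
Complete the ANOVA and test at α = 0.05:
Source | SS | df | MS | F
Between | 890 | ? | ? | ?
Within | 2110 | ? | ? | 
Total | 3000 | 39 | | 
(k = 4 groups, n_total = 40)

df_between = 3, df_within = 36. MS_between = 296.67, MS_within = 58.61. F = 5.062, F_crit ≈ 2.866. Reject H₀.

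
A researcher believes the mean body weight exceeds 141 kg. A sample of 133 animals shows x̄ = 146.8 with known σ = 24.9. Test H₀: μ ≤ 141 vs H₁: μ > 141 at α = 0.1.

z = 2.686. Critical value: 1.28. Reject H₀.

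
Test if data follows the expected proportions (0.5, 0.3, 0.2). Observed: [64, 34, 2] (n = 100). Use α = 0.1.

Expected: [50.0, 30.0, 20.0]. χ² = 20.653. df = 2, critical = 4.605. Reject H₀.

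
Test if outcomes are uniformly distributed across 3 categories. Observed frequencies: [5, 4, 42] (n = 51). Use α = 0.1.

Expected = 17 each. χ² = Σ(O-E)²/E = 55.176. df = 2, critical value = 4.605. Reject H₀.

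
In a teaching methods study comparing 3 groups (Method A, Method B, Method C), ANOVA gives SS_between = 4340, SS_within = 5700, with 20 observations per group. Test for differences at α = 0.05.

df_between = 2, df_within = 57. F = MS_between/MS_within = 2170.0/100.0 = 21.7. F_crit ≈ 3.159. Reject H₀. At least one mean differs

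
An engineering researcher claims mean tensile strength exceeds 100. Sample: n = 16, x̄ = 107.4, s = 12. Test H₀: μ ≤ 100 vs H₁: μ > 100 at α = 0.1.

t = (107.4 - 100)/(12/√16) = 2.467, df = 15. Critical t = 1.341. Reject H₀.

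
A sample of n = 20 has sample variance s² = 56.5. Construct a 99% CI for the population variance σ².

df = 19. χ²_{0.005} = 38.582, χ²_{0.995} = 6.844. CI for σ² = ((n-1)s²/χ²_{α/2}, (n-1)s²/χ²_{1-α/2}) = (19·56.5/38.582, 19·56.5/6.844) = (27.82, 156.85)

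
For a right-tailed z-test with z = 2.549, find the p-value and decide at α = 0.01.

p = P(Z > 2.549) = 1 - Φ(2.549) ≈ 0.0054. Since p < 0.01, reject H₀ (significant) at α = 0.01.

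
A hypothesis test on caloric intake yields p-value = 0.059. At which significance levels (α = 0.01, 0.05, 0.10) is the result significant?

p = 0.059. Significant at: α = 0.1.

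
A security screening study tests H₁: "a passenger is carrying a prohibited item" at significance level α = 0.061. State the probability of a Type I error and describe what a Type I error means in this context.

P(Type I error) = α = 0.061. A Type I error is rejecting H₀ when H₀ is actually true (false positive) — here, concluding that a passenger is carrying a prohibited item when in fact this is not the case. Consequence: detaining an innocent passenger — delay and inconvenience.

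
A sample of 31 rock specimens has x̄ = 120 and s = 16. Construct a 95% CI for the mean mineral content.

CI = x̄ ± t*(s/√n) = 120 ± 2.042(16/√31) = (114.13, 125.87)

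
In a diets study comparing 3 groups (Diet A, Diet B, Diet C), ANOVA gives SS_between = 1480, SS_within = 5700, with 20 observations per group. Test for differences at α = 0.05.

df_between = 2, df_within = 57. F = MS_between/MS_within = 740.0/100.0 = 7.4. F_crit ≈ 3.159. Reject H₀. At least one mean differs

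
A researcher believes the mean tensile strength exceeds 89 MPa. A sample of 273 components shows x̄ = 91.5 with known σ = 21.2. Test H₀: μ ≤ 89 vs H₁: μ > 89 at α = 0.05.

z = 1.948. Critical value: 1.645. Reject H₀.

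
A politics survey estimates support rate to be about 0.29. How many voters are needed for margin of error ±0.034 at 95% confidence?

n = z²p(1-p)/E² = 1.96²×0.29×0.71/0.034² = 684.2 → n = 685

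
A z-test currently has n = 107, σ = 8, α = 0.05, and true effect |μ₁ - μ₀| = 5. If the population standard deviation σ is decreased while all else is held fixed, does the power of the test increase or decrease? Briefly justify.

Power increases: a smaller σ shrinks the standard error σ/√n, moving the sampling distribution under H₁ further from the critical value.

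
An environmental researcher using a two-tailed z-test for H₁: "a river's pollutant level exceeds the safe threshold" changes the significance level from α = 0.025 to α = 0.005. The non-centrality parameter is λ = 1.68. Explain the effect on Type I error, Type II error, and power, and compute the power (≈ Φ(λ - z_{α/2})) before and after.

Decreasing α from 0.025 to 0.005:
• Type I error rate decreases (α is the Type I rate by definition).
• Critical value moves from z_{α/2} = 2.241 to 2.807, so power = Φ(λ - z_{α/2}) goes from Φ(1.68 - 2.241) = 0.287 to Φ(1.68 - 2.807) = 0.13.
• Type II error rate β = 1 - power therefore increases (0.713 → 0.87).
Appropriate when false positives are costly — here, shutting down a compliant factory unnecessarily.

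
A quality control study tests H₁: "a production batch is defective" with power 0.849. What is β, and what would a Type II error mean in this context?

β = 1 - power = 1 - 0.849 = 0.151. A Type II error is failing to reject H₀ when H₀ is false (false negative) — here, failing to conclude that a production batch is defective when in fact it is true. Consequence: shipping a defective batch — faulty products reach customers.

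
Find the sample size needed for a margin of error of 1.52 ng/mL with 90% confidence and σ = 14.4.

n = (z*σ/E)² = (1.645×14.4/1.52)² = 242.9 → n = 243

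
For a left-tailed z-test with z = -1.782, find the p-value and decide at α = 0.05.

p = P(Z < -1.782) = Φ(-1.782) ≈ 0.0374. Since p < 0.05, reject H₀ (significant) at α = 0.05.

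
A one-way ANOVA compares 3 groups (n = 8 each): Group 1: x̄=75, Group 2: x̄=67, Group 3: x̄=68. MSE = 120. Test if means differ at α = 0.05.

Grand mean = 70.0. SS_between = 304.0, MS_between = 152.0. F = 1.267, F_crit ≈ 3.467. Fail to reject H₀.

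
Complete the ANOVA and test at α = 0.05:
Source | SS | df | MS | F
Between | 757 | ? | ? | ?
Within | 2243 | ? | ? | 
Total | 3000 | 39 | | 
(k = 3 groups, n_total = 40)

df_between = 2, df_within = 37. MS_between = 378.5, MS_within = 60.62. F = 6.244, F_crit ≈ 3.252. Reject H₀.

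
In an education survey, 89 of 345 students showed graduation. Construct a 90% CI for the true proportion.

p̂ = 0.258. CI = p̂ ± z*√(p̂(1-p̂)/n) = (0.219, 0.297)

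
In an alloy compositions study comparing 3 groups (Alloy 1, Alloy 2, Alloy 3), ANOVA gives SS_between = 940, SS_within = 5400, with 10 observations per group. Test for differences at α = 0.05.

df_between = 2, df_within = 27. F = MS_between/MS_within = 470.0/200.0 = 2.35. F_crit ≈ 3.354. Fail to reject H₀.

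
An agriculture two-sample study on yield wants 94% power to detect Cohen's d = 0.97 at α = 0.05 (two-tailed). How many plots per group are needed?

z_{α/2} = 1.96, z_β = Φ⁻¹(0.94) = 1.555. For large effect (d = 0.97): n per group = 2(z_{α/2} + z_β)²/d² = 2(1.96 + 1.555)²/0.97² = 26.3 → 27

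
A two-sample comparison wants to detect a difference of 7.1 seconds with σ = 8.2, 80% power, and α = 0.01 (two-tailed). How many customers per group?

n per group = 2(z_α/2 + z_β)²σ²/d² = 2×(2.576 + 0.84)²×8.2²/7.1² = 31.1 → n = 32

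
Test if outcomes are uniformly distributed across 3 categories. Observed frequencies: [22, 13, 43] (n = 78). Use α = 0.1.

Expected = 26 each. χ² = Σ(O-E)²/E = 18.231. df = 2, critical value = 4.605. Reject H₀.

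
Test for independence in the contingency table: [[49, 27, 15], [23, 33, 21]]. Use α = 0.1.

χ² = 9.891. df = 2, critical = 4.605. Reject H₀. Variables are dependent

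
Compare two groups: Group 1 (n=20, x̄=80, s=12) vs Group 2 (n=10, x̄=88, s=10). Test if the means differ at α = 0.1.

Pooled sp = 11.4. t = -1.813, df = 28. Critical t = ±1.701. Reject H₀.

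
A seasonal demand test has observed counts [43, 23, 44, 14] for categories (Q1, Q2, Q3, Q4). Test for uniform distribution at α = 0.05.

Expected = 31 each. χ² = Σ(O-E)²/E = 21.484. df = 3, critical value = 7.815. Reject H₀.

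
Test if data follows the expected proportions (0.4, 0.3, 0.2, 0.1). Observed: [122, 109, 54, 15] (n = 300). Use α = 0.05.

Expected: [120.0, 90.0, 60.0, 30.0]. χ² = 12.144. df = 3, critical = 7.815. Reject H₀.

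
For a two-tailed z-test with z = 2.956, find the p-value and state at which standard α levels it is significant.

p = 2·P(Z > |2.956|) = 2·(1 - Φ(2.956)) ≈ 0.0031. Significant at α = 0.1; Significant at α = 0.05; Significant at α = 0.01.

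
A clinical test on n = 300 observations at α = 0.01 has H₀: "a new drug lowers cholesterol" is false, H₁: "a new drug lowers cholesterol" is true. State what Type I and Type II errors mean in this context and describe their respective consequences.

Type I (false positive): concluding that a new drug lowers cholesterol when it is not — approving an ineffective drug — patients take a useless medication and may skip effective alternatives. Type II (false negative): failing to conclude that a new drug lowers cholesterol when it is — shelving an effective drug — patients miss out on a treatment that would have helped. Which is costlier depends on domain priorities and is a judgement call rather than a statistical fact.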